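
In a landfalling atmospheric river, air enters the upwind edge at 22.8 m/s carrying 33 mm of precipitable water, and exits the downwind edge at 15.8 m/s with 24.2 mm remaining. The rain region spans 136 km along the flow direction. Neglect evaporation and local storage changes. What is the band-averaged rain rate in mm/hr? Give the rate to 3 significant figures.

R ≈ 9.80 mm/hr

Column moisture flux per unit crosswind length is F = V × PW.
Inflow: F_in = 22.8 × 33 = 752.4 mm·m/s
Outflow: F_out = 15.8 × 24.2 = 382.36 mm·m/s
Steady-state rate R = (F_in − F_out)/L = (752.4 − 382.36) / 136000 m = 2.721e-03 mm/s.
R = 2.721e-03 × 3600 = 9.80 mm/hr.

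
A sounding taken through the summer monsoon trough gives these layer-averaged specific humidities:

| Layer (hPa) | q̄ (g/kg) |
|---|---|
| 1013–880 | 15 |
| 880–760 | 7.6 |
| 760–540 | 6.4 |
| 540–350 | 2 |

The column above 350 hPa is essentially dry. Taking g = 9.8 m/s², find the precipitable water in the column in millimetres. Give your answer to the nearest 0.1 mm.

Precipitable water is the column-integrated vapour mass per unit area: PW = (1/g) Σ q̄ Δp, with q in kg/kg and Δp in Pa (1 kg/m² of water = 1 mm).
Layer 1013–880 hPa: Δp = 133 hPa = 13300 Pa, q̄ = 0.015 kg/kg → 0.015 × 13300 / 9.8 = 20.36 mm
Layer 880–760 hPa: Δp = 120 hPa = 12000 Pa, q̄ = 0.0076 kg/kg → 0.0076 × 12000 / 9.8 = 9.31 mm
Layer 760–540 hPa: Δp = 220 hPa = 22000 Pa, q̄ = 0.0064 kg/kg → 0.0064 × 22000 / 9.8 = 14.37 mm
Layer 540–350 hPa: Δp = 190 hPa = 19000 Pa, q̄ = 0.002 kg/kg → 0.002 × 19000 / 9.8 = 3.88 mm
PW = 20.36 + 9.31 + 14.37 + 3.88 = 47.92 ≈ 47.9 mm.

PW ≈ 47.9 mm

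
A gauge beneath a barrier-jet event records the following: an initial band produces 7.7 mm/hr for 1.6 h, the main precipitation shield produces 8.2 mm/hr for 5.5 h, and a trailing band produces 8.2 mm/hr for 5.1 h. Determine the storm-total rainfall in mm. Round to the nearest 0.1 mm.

total ≈ 99.2 mm

Total = Σ Rᵢ Δtᵢ = 7.7 × 1.6 + 8.2 × 5.5 + 8.2 × 5.1
      = 12.32 + 45.1 + 41.82 = 99.2 mm.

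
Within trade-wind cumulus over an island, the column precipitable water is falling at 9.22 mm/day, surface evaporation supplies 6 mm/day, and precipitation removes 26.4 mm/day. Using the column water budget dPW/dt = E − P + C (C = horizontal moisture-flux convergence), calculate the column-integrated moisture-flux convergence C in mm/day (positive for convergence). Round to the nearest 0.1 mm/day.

C ≈ 11.2 mm/day

dPW/dt = -9.22 mm/day.
C = dPW/dt − E + P = (-9.22) − 6 + 26.4 = 11.2 mm/day.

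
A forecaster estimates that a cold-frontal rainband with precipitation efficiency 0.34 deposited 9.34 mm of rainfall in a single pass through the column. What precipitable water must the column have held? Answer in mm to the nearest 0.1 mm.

PW ≈ 27.5 mm

PW = rainfall / ε = 9.34 / 0.34 = 27.5 mm.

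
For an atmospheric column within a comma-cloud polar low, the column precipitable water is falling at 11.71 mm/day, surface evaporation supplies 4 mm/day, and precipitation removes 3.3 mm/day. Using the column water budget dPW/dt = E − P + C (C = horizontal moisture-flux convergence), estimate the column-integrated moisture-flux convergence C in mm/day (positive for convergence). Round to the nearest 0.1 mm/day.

C ≈ -12.4 mm/day

dPW/dt = -11.71 mm/day.
C = dPW/dt − E + P = (-11.71) − 4 + 3.3 = -12.4 mm/day.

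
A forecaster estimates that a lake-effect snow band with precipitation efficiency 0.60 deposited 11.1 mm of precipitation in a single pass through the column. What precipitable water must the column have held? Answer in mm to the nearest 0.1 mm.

PW ≈ 18.5 mm

PW = precipitation / ε = 11.1 / 0.60 = 18.5 mm.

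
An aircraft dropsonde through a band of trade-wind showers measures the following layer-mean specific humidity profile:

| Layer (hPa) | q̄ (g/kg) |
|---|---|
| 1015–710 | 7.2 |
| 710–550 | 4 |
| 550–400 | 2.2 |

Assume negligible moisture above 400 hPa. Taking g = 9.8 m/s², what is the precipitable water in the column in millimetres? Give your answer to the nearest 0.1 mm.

Precipitable water is the column-integrated vapour mass per unit area: PW = (1/g) Σ q̄ Δp, with q in kg/kg and Δp in Pa (1 kg/m² of water = 1 mm).
Layer 1015–710 hPa: Δp = 305 hPa = 30500 Pa, q̄ = 0.0072 kg/kg → 0.0072 × 30500 / 9.8 = 22.41 mm
Layer 710–550 hPa: Δp = 160 hPa = 16000 Pa, q̄ = 0.004 kg/kg → 0.004 × 16000 / 9.8 = 6.53 mm
Layer 550–400 hPa: Δp = 150 hPa = 15000 Pa, q̄ = 0.0022 kg/kg → 0.0022 × 15000 / 9.8 = 3.37 mm
PW = 22.41 + 6.53 + 3.37 = 32.31 ≈ 32.3 mm.

PW ≈ 32.3 mm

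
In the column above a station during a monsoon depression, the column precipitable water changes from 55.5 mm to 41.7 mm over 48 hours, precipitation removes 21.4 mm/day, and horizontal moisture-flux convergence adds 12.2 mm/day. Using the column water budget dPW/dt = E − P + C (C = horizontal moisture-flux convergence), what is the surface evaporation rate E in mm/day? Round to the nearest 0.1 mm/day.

E ≈ 2.3 mm/day

dPW/dt = (41.7 − 55.5) mm / (48/24 day) = -6.900 mm/day.
E = dPW/dt + P − C = (-6.900) + 21.4 − (12.2) = 2.3 mm/day.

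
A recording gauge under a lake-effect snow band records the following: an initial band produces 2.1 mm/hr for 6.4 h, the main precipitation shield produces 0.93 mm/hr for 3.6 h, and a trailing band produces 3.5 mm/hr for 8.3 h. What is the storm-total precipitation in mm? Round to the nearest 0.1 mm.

Total = Σ Rᵢ Δtᵢ = 2.1 × 6.4 + 0.93 × 3.6 + 3.5 × 8.3
      = 13.44 + 3.348 + 29.05 = 45.8 mm.

total ≈ 45.8 mm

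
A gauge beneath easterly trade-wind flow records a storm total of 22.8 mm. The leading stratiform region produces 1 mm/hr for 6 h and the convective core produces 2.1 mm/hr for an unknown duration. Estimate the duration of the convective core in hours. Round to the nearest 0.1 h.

Known phases: 1 × 6 = 6 mm.
Remaining depth = 22.8 − 6 = 16.8 mm.
Duration = 16.8 / 2.1 = 8.0 h.

duration ≈ 8.0 h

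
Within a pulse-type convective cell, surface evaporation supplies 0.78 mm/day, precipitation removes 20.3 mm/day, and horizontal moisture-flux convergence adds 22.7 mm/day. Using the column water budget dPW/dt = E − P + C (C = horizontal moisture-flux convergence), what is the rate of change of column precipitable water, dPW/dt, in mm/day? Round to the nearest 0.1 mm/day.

dPW/dt ≈ 3.2 mm/day

dPW/dt = E − P + C = 0.78 − 20.3 + (22.7) = 3.2 mm/day.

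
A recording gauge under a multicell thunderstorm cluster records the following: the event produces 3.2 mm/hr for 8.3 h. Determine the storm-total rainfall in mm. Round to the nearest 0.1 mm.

Total = Σ Rᵢ Δtᵢ = 3.2 × 8.3
      = 26.56 = 26.6 mm.

total ≈ 26.6 mm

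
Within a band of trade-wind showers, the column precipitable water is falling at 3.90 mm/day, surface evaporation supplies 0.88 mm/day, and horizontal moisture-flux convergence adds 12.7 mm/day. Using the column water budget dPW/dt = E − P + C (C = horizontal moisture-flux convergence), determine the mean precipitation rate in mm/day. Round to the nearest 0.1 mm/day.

P ≈ 17.5 mm/day

dPW/dt = -3.90 mm/day.
P = E + C − dPW/dt = 0.88 + (12.7) − (-3.90) = 17.5 mm/day.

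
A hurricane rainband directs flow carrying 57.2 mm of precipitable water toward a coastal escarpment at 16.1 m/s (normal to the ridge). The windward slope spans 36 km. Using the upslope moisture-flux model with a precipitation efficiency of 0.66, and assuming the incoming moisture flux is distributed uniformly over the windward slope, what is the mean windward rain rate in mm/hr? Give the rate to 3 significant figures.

Incoming column moisture flux per unit ridge length: F = V × PW = 16.1 × 57.2 = 920.92 mm·m/s.
Spread over the 36 km slope with efficiency ε = 0.66: R = ε·F/W = 0.66 × 920.92 / 36000 m = 1.688e-02 mm/s.
R = 1.688e-02 × 3600 = 60.8 mm/hr.

R ≈ 60.8 mm/hr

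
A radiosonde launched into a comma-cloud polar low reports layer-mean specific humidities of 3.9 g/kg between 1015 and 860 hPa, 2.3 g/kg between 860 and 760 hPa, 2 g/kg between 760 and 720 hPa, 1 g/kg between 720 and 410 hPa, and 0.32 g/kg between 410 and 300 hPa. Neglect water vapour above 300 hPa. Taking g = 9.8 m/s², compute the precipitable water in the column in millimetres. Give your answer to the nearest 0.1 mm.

Precipitable water is the column-integrated vapour mass per unit area: PW = (1/g) Σ q̄ Δp, with q in kg/kg and Δp in Pa (1 kg/m² of water = 1 mm).
Layer 1015–860 hPa: Δp = 155 hPa = 15500 Pa, q̄ = 0.0039 kg/kg → 0.0039 × 15500 / 9.8 = 6.17 mm
Layer 860–760 hPa: Δp = 100 hPa = 10000 Pa, q̄ = 0.0023 kg/kg → 0.0023 × 10000 / 9.8 = 2.35 mm
Layer 760–720 hPa: Δp = 40 hPa = 4000 Pa, q̄ = 0.002 kg/kg → 0.002 × 4000 / 9.8 = 0.82 mm
Layer 720–410 hPa: Δp = 310 hPa = 31000 Pa, q̄ = 0.001 kg/kg → 0.001 × 31000 / 9.8 = 3.16 mm
Layer 410–300 hPa: Δp = 110 hPa = 11000 Pa, q̄ = 0.00032 kg/kg → 0.00032 × 11000 / 9.8 = 0.36 mm
PW = 6.17 + 2.35 + 0.82 + 3.16 + 0.36 = 12.86 ≈ 12.9 mm.

PW ≈ 12.9 mm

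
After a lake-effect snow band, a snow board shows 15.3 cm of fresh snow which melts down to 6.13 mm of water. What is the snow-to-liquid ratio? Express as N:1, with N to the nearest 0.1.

Ratio = snow depth / SWE = 153 mm / 6.13 mm = 25.0, i.e. 25.0:1.

ratio ≈ 25.0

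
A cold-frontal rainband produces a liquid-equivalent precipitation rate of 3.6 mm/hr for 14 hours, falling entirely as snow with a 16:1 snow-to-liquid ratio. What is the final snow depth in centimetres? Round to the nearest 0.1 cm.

Liquid-equivalent depth = 3.6 × 14 = 50.4 mm.
Snow depth = 50.4 mm × 16 = 806.4 mm = 80.6 cm.

snow depth ≈ 80.6 cm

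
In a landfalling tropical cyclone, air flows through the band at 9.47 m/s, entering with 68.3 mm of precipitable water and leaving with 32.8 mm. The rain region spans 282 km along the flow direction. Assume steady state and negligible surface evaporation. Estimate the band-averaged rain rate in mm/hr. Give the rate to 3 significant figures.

Column moisture flux per unit crosswind length is F = V × PW.
Inflow: F_in = 9.47 × 68.3 = 646.801 mm·m/s
Outflow: F_out = 9.47 × 32.8 = 310.616 mm·m/s
Steady-state rate R = (F_in − F_out)/L = (646.801 − 310.616) / 282000 m = 1.192e-03 mm/s.
R = 1.192e-03 × 3600 = 4.29 mm/hr.

R ≈ 4.29 mm/hr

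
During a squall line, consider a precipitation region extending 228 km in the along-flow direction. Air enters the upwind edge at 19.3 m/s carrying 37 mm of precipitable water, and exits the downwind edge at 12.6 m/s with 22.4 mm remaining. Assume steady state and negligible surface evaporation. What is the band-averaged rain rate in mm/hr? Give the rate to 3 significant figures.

R ≈ 6.82 mm/hr

Column moisture flux per unit crosswind length is F = V × PW.
Inflow: F_in = 19.3 × 37 = 714.1 mm·m/s
Outflow: F_out = 12.6 × 22.4 = 282.24 mm·m/s
Steady-state rate R = (F_in − F_out)/L = (714.1 − 282.24) / 228000 m = 1.894e-03 mm/s.
R = 1.894e-03 × 3600 = 6.82 mm/hr.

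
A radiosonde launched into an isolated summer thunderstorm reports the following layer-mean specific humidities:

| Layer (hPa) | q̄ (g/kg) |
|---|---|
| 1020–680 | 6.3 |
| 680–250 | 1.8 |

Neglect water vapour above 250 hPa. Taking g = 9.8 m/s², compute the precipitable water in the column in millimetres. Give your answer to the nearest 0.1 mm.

PW ≈ 29.8 mm

Precipitable water is the column-integrated vapour mass per unit area: PW = (1/g) Σ q̄ Δp, with q in kg/kg and Δp in Pa (1 kg/m² of water = 1 mm).
Layer 1020–680 hPa: Δp = 340 hPa = 34000 Pa, q̄ = 0.0063 kg/kg → 0.0063 × 34000 / 9.8 = 21.86 mm
Layer 680–250 hPa: Δp = 430 hPa = 43000 Pa, q̄ = 0.0018 kg/kg → 0.0018 × 43000 / 9.8 = 7.90 mm
PW = 21.86 + 7.90 = 29.76 ≈ 29.8 mm.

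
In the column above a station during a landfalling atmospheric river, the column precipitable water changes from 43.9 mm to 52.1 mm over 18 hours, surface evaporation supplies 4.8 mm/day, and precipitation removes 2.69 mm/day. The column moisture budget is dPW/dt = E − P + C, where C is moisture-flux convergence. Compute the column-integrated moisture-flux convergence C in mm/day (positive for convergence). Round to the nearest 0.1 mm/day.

dPW/dt = (52.1 − 43.9) mm / (18/24 day) = +10.933 mm/day.
C = dPW/dt − E + P = (+10.933) − 4.8 + 2.69 = 8.8 mm/day.

C ≈ 8.8 mm/day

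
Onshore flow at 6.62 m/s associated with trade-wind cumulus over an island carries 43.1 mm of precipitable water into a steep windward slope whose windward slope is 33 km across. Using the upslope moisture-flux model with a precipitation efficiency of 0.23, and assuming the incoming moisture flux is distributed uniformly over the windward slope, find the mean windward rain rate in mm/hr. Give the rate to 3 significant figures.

Incoming column moisture flux per unit ridge length: F = V × PW = 6.62 × 43.1 = 285.322 mm·m/s.
Spread over the 33 km slope with efficiency ε = 0.23: R = ε·F/W = 0.23 × 285.322 / 33000 m = 1.989e-03 mm/s.
R = 1.989e-03 × 3600 = 7.16 mm/hr.

R ≈ 7.16 mm/hr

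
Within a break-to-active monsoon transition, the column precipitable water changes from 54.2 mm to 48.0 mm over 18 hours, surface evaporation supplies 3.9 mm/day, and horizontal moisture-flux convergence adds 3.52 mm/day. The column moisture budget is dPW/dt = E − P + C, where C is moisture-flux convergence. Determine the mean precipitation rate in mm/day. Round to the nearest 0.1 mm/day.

P ≈ 15.7 mm/day

dPW/dt = (48.0 − 54.2) mm / (18/24 day) = -8.267 mm/day.
P = E + C − dPW/dt = 3.9 + (3.52) − (-8.267) = 15.7 mm/day.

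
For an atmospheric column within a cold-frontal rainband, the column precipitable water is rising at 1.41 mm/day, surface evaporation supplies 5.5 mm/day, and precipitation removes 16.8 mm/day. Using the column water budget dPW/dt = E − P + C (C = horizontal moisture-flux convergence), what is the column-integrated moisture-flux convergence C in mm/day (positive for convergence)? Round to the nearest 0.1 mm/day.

dPW/dt = +1.41 mm/day.
C = dPW/dt − E + P = (+1.41) − 5.5 + 16.8 = 12.7 mm/day.

C ≈ 12.7 mm/day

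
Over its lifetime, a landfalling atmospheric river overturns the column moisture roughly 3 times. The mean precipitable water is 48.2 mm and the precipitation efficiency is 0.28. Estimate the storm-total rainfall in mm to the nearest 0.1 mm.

rainfall ≈ 40.5 mm

Each cycle deposits ε × PW = 0.28 × 48.2 = 13.496 mm.
Over 3 cycles: 3 × 13.496 = 40.5 mm.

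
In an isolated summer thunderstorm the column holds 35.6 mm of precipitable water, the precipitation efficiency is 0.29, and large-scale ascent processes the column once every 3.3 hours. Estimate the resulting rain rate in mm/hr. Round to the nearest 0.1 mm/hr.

R ≈ 3.1 mm/hr

Each overturning extracts ε × PW = 0.29 × 35.6 = 10.324 mm.
Rate = ε·PW / τ = 10.324 / 3.3 h = 3.1 mm/hr.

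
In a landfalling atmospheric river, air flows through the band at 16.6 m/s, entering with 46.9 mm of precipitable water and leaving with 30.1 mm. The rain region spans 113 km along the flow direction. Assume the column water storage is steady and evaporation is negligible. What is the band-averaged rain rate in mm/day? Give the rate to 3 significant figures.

Column moisture flux per unit crosswind length is F = V × PW.
Inflow: F_in = 16.6 × 46.9 = 778.54 mm·m/s
Outflow: F_out = 16.6 × 30.1 = 499.66 mm·m/s
Steady-state rate R = (F_in − F_out)/L = (778.54 − 499.66) / 113000 m = 2.468e-03 mm/s.
R = 2.468e-03 × 3600 × 24 = 213 mm/day.

R ≈ 213 mm/day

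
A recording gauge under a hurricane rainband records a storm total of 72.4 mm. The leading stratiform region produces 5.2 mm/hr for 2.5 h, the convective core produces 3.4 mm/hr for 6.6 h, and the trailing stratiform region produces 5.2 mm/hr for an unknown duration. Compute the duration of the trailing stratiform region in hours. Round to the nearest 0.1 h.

Known phases: 5.2 × 2.5 + 3.4 × 6.6 = 13 + 22.44 = 35.44 mm.
Remaining depth = 72.4 − 35.44 = 36.96 mm.
Duration = 36.96 / 5.2 = 7.1 h.

duration ≈ 7.1 h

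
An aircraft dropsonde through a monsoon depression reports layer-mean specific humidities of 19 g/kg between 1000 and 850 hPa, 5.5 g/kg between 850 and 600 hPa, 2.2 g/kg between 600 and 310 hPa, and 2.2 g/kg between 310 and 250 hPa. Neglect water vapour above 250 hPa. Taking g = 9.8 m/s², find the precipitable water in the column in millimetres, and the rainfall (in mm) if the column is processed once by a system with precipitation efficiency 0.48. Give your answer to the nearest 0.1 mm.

PW ≈ 51.0 mm; rainfall ≈ 24.5 mm

Precipitable water is the column-integrated vapour mass per unit area: PW = (1/g) Σ q̄ Δp, with q in kg/kg and Δp in Pa (1 kg/m² of water = 1 mm).
Layer 1000–850 hPa: Δp = 150 hPa = 15000 Pa, q̄ = 0.019 kg/kg → 0.019 × 15000 / 9.8 = 29.08 mm
Layer 850–600 hPa: Δp = 250 hPa = 25000 Pa, q̄ = 0.0055 kg/kg → 0.0055 × 25000 / 9.8 = 14.03 mm
Layer 600–310 hPa: Δp = 290 hPa = 29000 Pa, q̄ = 0.0022 kg/kg → 0.0022 × 29000 / 9.8 = 6.51 mm
Layer 310–250 hPa: Δp = 60 hPa = 6000 Pa, q̄ = 0.0022 kg/kg → 0.0022 × 6000 / 9.8 = 1.35 mm
PW = 29.08 + 14.03 + 6.51 + 1.35 = 50.97 ≈ 51.0 mm.
Rainfall = ε × PW = 0.48 × 51.0 = 24.5 mm.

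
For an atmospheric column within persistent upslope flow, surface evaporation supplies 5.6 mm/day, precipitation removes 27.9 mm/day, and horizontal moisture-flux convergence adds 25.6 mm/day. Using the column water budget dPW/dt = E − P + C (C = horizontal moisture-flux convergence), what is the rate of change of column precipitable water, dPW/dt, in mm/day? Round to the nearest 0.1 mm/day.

dPW/dt ≈ 3.3 mm/day

dPW/dt = E − P + C = 5.6 − 27.9 + (25.6) = 3.3 mm/day.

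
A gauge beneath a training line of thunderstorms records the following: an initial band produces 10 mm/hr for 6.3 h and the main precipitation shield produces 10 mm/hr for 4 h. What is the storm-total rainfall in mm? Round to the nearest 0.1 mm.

total ≈ 103.0 mm

Total = Σ Rᵢ Δtᵢ = 10 × 6.3 + 10 × 4
      = 63 + 40 = 103.0 mm.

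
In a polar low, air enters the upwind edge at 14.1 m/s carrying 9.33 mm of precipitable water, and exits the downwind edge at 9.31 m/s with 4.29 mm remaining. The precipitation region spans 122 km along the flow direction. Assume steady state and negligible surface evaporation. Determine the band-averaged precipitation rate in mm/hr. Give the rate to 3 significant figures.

R ≈ 2.70 mm/hr

Column moisture flux per unit crosswind length is F = V × PW.
Inflow: F_in = 14.1 × 9.33 = 131.553 mm·m/s
Outflow: F_out = 9.31 × 4.29 = 39.9399 mm·m/s
Steady-state rate R = (F_in − F_out)/L = (131.553 − 39.9399) / 122000 m = 7.509e-04 mm/s.
R = 7.509e-04 × 3600 = 2.70 mm/hr.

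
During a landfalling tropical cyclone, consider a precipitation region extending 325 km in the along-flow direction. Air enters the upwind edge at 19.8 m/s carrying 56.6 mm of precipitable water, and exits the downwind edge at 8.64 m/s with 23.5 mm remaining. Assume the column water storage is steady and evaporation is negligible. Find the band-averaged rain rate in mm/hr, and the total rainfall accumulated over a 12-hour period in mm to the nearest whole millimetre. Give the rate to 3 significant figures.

R ≈ 10.2 mm/hr; total ≈ 122 mm

Column moisture flux per unit crosswind length is F = V × PW.
Inflow: F_in = 19.8 × 56.6 = 1120.68 mm·m/s
Outflow: F_out = 8.64 × 23.5 = 203.04 mm·m/s
Steady-state rate R = (F_in − F_out)/L = (1120.68 − 203.04) / 325000 m = 2.824e-03 mm/s.
R = 2.824e-03 × 3600 = 10.2 mm/hr.
Over 12 h: total = 10.2 × 12 = 122.4 ≈ 122 mm.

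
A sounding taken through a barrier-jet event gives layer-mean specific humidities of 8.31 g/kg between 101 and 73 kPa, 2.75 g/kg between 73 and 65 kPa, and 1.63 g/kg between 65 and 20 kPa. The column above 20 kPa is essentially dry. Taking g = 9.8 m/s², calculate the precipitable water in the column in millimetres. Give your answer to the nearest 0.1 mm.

PW ≈ 33.5 mm

Precipitable water is the column-integrated vapour mass per unit area: PW = (1/g) Σ q̄ Δp, with q in kg/kg and Δp in Pa (1 kg/m² of water = 1 mm).
Layer 101–73 kPa: Δp = 280 hPa = 28000 Pa, q̄ = 0.00831 kg/kg → 0.00831 × 28000 / 9.8 = 23.74 mm
Layer 73–65 kPa: Δp = 80 hPa = 8000 Pa, q̄ = 0.00275 kg/kg → 0.00275 × 8000 / 9.8 = 2.24 mm
Layer 65–20 kPa: Δp = 450 hPa = 45000 Pa, q̄ = 0.00163 kg/kg → 0.00163 × 45000 / 9.8 = 7.48 mm
PW = 23.74 + 2.24 + 7.48 = 33.46 ≈ 33.5 mm.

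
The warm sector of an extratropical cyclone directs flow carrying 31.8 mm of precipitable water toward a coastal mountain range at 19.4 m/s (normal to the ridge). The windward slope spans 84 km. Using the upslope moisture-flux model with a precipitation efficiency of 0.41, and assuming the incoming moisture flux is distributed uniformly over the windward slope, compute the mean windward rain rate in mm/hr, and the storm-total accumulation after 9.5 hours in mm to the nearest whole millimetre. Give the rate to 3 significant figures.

R ≈ 10.8 mm/hr; total ≈ 103 mm

Incoming column moisture flux per unit ridge length: F = V × PW = 19.4 × 31.8 = 616.92 mm·m/s.
Spread over the 84 km slope with efficiency ε = 0.41: R = ε·F/W = 0.41 × 616.92 / 84000 m = 3.011e-03 mm/s.
R = 3.011e-03 × 3600 = 10.8 mm/hr.
Over 9.5 h: total = 10.8 × 9.5 = 102.6 ≈ 103 mm.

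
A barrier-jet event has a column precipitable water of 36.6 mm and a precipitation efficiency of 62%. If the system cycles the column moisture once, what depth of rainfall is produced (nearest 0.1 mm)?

rainfall ≈ 22.7 mm

Rainfall = ε × PW = 0.62 × 36.6 = 22.7 mm.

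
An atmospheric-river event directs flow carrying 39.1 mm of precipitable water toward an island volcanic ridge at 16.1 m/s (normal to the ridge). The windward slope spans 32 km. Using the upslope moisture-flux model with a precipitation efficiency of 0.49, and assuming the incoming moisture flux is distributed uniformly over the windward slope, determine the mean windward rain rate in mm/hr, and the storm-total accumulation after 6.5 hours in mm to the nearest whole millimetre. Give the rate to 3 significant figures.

Incoming column moisture flux per unit ridge length: F = V × PW = 16.1 × 39.1 = 629.51 mm·m/s.
Spread over the 32 km slope with efficiency ε = 0.49: R = ε·F/W = 0.49 × 629.51 / 32000 m = 9.639e-03 mm/s.
R = 9.639e-03 × 3600 = 34.7 mm/hr.
Over 6.5 h: total = 34.7 × 6.5 = 225.55 ≈ 226 mm.

R ≈ 34.7 mm/hr; total ≈ 226 mm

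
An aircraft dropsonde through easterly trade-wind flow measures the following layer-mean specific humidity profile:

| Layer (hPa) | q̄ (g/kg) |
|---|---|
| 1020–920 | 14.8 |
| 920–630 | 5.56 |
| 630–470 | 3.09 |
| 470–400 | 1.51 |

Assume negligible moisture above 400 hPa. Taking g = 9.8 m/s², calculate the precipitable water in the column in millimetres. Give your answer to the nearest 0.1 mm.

PW ≈ 37.7 mm

Precipitable water is the column-integrated vapour mass per unit area: PW = (1/g) Σ q̄ Δp, with q in kg/kg and Δp in Pa (1 kg/m² of water = 1 mm).
Layer 1020–920 hPa: Δp = 100 hPa = 10000 Pa, q̄ = 0.0148 kg/kg → 0.0148 × 10000 / 9.8 = 15.10 mm
Layer 920–630 hPa: Δp = 290 hPa = 29000 Pa, q̄ = 0.00556 kg/kg → 0.00556 × 29000 / 9.8 = 16.45 mm
Layer 630–470 hPa: Δp = 160 hPa = 16000 Pa, q̄ = 0.00309 kg/kg → 0.00309 × 16000 / 9.8 = 5.04 mm
Layer 470–400 hPa: Δp = 70 hPa = 7000 Pa, q̄ = 0.00151 kg/kg → 0.00151 × 7000 / 9.8 = 1.08 mm
PW = 15.10 + 16.45 + 5.04 + 1.08 = 37.67 ≈ 37.7 mm.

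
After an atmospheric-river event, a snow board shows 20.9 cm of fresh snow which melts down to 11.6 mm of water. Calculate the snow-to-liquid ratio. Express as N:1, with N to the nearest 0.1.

Ratio = snow depth / SWE = 209 mm / 11.6 mm = 18.0, i.e. 18.0:1.

ratio ≈ 18.0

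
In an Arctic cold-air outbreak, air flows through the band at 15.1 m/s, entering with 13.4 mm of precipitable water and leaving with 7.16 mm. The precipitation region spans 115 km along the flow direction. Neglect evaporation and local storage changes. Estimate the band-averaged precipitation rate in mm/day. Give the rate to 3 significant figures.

R ≈ 70.8 mm/day

Column moisture flux per unit crosswind length is F = V × PW.
Inflow: F_in = 15.1 × 13.4 = 202.34 mm·m/s
Outflow: F_out = 15.1 × 7.16 = 108.116 mm·m/s
Steady-state rate R = (F_in − F_out)/L = (202.34 − 108.116) / 115000 m = 8.193e-04 mm/s.
R = 8.193e-04 × 3600 × 24 = 70.8 mm/day.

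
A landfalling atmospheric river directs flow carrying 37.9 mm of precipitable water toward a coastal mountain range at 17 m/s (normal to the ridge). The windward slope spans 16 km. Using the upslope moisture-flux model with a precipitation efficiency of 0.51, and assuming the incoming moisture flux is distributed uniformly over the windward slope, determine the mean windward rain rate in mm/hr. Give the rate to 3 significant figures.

R ≈ 73.9 mm/hr

Incoming column moisture flux per unit ridge length: F = V × PW = 17 × 37.9 = 644.3 mm·m/s.
Spread over the 16 km slope with efficiency ε = 0.51: R = ε·F/W = 0.51 × 644.3 / 16000 m = 2.054e-02 mm/s.
R = 2.054e-02 × 3600 = 73.9 mm/hr.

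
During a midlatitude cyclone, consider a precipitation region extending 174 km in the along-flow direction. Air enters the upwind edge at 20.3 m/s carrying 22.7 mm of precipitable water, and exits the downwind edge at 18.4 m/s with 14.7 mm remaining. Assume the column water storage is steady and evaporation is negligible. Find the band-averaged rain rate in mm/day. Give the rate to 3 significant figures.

Column moisture flux per unit crosswind length is F = V × PW.
Inflow: F_in = 20.3 × 22.7 = 460.81 mm·m/s
Outflow: F_out = 18.4 × 14.7 = 270.48 mm·m/s
Steady-state rate R = (F_in − F_out)/L = (460.81 − 270.48) / 174000 m = 1.094e-03 mm/s.
R = 1.094e-03 × 3600 × 24 = 94.5 mm/day.

R ≈ 94.5 mm/day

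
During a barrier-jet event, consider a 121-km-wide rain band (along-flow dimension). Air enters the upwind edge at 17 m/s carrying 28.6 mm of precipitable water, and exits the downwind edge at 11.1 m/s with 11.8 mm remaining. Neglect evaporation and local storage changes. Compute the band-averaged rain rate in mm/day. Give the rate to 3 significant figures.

R ≈ 254 mm/day

Column moisture flux per unit crosswind length is F = V × PW.
Inflow: F_in = 17 × 28.6 = 486.2 mm·m/s
Outflow: F_out = 11.1 × 11.8 = 130.98 mm·m/s
Steady-state rate R = (F_in − F_out)/L = (486.2 − 130.98) / 121000 m = 2.936e-03 mm/s.
R = 2.936e-03 × 3600 × 24 = 254 mm/day.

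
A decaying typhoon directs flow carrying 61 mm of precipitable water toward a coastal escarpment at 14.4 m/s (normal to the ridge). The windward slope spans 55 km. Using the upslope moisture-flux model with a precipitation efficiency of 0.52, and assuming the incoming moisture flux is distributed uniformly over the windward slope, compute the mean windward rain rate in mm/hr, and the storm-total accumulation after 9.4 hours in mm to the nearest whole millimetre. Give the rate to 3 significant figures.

R ≈ 29.9 mm/hr; total ≈ 281 mm

Incoming column moisture flux per unit ridge length: F = V × PW = 14.4 × 61 = 878.4 mm·m/s.
Spread over the 55 km slope with efficiency ε = 0.52: R = ε·F/W = 0.52 × 878.4 / 55000 m = 8.305e-03 mm/s.
R = 8.305e-03 × 3600 = 29.9 mm/hr.
Over 9.4 h: total = 29.9 × 9.4 = 281.06 ≈ 281 mm.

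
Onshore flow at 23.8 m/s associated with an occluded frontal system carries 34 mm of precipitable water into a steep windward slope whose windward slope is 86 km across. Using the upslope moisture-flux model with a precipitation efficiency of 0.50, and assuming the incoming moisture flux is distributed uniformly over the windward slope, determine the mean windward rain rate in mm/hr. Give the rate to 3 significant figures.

R ≈ 16.9 mm/hr

Incoming column moisture flux per unit ridge length: F = V × PW = 23.8 × 34 = 809.2 mm·m/s.
Spread over the 86 km slope with efficiency ε = 0.50: R = ε·F/W = 0.50 × 809.2 / 86000 m = 4.705e-03 mm/s.
R = 4.705e-03 × 3600 = 16.9 mm/hr.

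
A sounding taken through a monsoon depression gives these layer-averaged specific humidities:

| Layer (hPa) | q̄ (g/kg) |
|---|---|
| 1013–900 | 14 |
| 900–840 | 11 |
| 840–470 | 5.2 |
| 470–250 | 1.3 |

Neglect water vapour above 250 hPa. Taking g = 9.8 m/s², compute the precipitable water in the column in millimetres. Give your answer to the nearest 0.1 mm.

PW ≈ 45.4 mm

Precipitable water is the column-integrated vapour mass per unit area: PW = (1/g) Σ q̄ Δp, with q in kg/kg and Δp in Pa (1 kg/m² of water = 1 mm).
Layer 1013–900 hPa: Δp = 113 hPa = 11300 Pa, q̄ = 0.014 kg/kg → 0.014 × 11300 / 9.8 = 16.14 mm
Layer 900–840 hPa: Δp = 60 hPa = 6000 Pa, q̄ = 0.011 kg/kg → 0.011 × 6000 / 9.8 = 6.73 mm
Layer 840–470 hPa: Δp = 370 hPa = 37000 Pa, q̄ = 0.0052 kg/kg → 0.0052 × 37000 / 9.8 = 19.63 mm
Layer 470–250 hPa: Δp = 220 hPa = 22000 Pa, q̄ = 0.0013 kg/kg → 0.0013 × 22000 / 9.8 = 2.92 mm
PW = 16.14 + 6.73 + 19.63 + 2.92 = 45.42 ≈ 45.4 mm.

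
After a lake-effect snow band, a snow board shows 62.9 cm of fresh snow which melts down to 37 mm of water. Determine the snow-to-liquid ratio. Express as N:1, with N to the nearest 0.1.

Ratio = snow depth / SWE = 629 mm / 37 mm = 17.0, i.e. 17.0:1.

ratio ≈ 17.0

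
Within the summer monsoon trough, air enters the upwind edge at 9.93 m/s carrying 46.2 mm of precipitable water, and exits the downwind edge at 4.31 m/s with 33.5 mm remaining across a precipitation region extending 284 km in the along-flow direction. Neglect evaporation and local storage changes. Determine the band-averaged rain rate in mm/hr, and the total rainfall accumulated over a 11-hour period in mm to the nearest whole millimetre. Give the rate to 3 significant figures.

R ≈ 3.99 mm/hr; total ≈ 44 mm

Column moisture flux per unit crosswind length is F = V × PW.
Inflow: F_in = 9.93 × 46.2 = 458.766 mm·m/s
Outflow: F_out = 4.31 × 33.5 = 144.385 mm·m/s
Steady-state rate R = (F_in − F_out)/L = (458.766 − 144.385) / 284000 m = 1.107e-03 mm/s.
R = 1.107e-03 × 3600 = 3.99 mm/hr.
Over 11 h: total = 3.99 × 11 = 43.89 ≈ 44 mm.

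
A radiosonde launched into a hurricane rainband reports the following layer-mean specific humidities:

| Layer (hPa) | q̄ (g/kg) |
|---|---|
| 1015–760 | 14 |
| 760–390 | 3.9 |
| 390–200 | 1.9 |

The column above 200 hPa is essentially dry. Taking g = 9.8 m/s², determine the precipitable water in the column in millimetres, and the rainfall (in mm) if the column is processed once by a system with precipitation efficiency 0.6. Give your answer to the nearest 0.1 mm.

Precipitable water is the column-integrated vapour mass per unit area: PW = (1/g) Σ q̄ Δp, with q in kg/kg and Δp in Pa (1 kg/m² of water = 1 mm).
Layer 1015–760 hPa: Δp = 255 hPa = 25500 Pa, q̄ = 0.014 kg/kg → 0.014 × 25500 / 9.8 = 36.43 mm
Layer 760–390 hPa: Δp = 370 hPa = 37000 Pa, q̄ = 0.0039 kg/kg → 0.0039 × 37000 / 9.8 = 14.72 mm
Layer 390–200 hPa: Δp = 190 hPa = 19000 Pa, q̄ = 0.0019 kg/kg → 0.0019 × 19000 / 9.8 = 3.68 mm
PW = 36.43 + 14.72 + 3.68 = 54.83 ≈ 54.8 mm.
Rainfall = ε × PW = 0.6 × 54.8 = 32.9 mm.

PW ≈ 54.8 mm; rainfall ≈ 32.9 mm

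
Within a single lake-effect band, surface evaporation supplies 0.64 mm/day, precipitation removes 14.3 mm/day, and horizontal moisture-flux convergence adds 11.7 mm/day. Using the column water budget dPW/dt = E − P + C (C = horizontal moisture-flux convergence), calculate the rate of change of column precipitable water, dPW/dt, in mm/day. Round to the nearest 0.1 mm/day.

dPW/dt = E − P + C = 0.64 − 14.3 + (11.7) = -2.0 mm/day.

dPW/dt ≈ -2.0 mm/day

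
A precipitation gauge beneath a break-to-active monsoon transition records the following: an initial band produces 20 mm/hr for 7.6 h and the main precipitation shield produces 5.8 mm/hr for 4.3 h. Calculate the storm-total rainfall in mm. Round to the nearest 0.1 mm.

Total = Σ Rᵢ Δtᵢ = 20 × 7.6 + 5.8 × 4.3
      = 152 + 24.94 = 176.9 mm.

total ≈ 176.9 mm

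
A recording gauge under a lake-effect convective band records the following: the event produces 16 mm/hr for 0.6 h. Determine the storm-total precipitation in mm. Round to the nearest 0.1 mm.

total ≈ 9.6 mm

Total = Σ Rᵢ Δtᵢ = 16 × 0.6
      = 9.6 = 9.6 mm.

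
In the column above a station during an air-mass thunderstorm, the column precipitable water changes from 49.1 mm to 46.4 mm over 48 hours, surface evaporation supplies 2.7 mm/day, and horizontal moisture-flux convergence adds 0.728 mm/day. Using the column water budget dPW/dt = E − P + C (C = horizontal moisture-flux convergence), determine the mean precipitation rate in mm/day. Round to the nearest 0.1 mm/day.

dPW/dt = (46.4 − 49.1) mm / (48/24 day) = -1.350 mm/day.
P = E + C − dPW/dt = 2.7 + (0.728) − (-1.350) = 4.8 mm/day.

P ≈ 4.8 mm/day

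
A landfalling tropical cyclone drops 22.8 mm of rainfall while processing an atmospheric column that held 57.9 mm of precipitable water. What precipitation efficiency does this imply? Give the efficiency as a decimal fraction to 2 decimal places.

ε ≈ 0.39

ε = rainfall / PW = 22.8 / 57.9 = 0.39.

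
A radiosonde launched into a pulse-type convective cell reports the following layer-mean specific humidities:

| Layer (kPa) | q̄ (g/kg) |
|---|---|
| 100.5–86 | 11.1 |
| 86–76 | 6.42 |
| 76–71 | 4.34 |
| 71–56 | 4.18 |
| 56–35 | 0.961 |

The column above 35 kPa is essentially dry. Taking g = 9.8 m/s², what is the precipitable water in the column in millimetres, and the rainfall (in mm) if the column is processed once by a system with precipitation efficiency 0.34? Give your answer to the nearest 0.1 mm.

PW ≈ 33.6 mm; rainfall ≈ 11.4 mm

Precipitable water is the column-integrated vapour mass per unit area: PW = (1/g) Σ q̄ Δp, with q in kg/kg and Δp in Pa (1 kg/m² of water = 1 mm).
Layer 100.5–86 kPa: Δp = 145 hPa = 14500 Pa, q̄ = 0.0111 kg/kg → 0.0111 × 14500 / 9.8 = 16.42 mm
Layer 86–76 kPa: Δp = 100 hPa = 10000 Pa, q̄ = 0.00642 kg/kg → 0.00642 × 10000 / 9.8 = 6.55 mm
Layer 76–71 kPa: Δp = 50 hPa = 5000 Pa, q̄ = 0.00434 kg/kg → 0.00434 × 5000 / 9.8 = 2.21 mm
Layer 71–56 kPa: Δp = 150 hPa = 15000 Pa, q̄ = 0.00418 kg/kg → 0.00418 × 15000 / 9.8 = 6.40 mm
Layer 56–35 kPa: Δp = 210 hPa = 21000 Pa, q̄ = 0.000961 kg/kg → 0.000961 × 21000 / 9.8 = 2.06 mm
PW = 16.42 + 6.55 + 2.21 + 6.40 + 2.06 = 33.64 ≈ 33.6 mm.
Rainfall = ε × PW = 0.34 × 33.6 = 11.4 mm.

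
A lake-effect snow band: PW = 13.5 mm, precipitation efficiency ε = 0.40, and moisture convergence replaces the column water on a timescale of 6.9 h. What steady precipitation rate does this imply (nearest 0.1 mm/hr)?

R ≈ 0.8 mm/hr

Each overturning extracts ε × PW = 0.40 × 13.5 = 5.4 mm.
Rate = ε·PW / τ = 5.4 / 6.9 h = 0.8 mm/hr.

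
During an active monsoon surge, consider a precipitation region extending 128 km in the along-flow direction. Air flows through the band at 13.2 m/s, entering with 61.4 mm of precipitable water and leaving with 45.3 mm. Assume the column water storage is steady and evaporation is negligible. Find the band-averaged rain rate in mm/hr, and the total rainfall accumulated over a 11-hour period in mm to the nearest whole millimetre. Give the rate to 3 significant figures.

Column moisture flux per unit crosswind length is F = V × PW.
Inflow: F_in = 13.2 × 61.4 = 810.48 mm·m/s
Outflow: F_out = 13.2 × 45.3 = 597.96 mm·m/s
Steady-state rate R = (F_in − F_out)/L = (810.48 − 597.96) / 128000 m = 1.660e-03 mm/s.
R = 1.660e-03 × 3600 = 5.98 mm/hr.
Over 11 h: total = 5.98 × 11 = 65.78 ≈ 66 mm.

R ≈ 5.98 mm/hr; total ≈ 66 mm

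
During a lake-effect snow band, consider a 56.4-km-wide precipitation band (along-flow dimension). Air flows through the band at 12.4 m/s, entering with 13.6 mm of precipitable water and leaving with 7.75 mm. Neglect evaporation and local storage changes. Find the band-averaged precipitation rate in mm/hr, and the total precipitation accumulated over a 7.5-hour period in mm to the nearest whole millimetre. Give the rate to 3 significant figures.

R ≈ 4.63 mm/hr; total ≈ 35 mm

Column moisture flux per unit crosswind length is F = V × PW.
Inflow: F_in = 12.4 × 13.6 = 168.64 mm·m/s
Outflow: F_out = 12.4 × 7.75 = 96.1 mm·m/s
Steady-state rate R = (F_in − F_out)/L = (168.64 − 96.1) / 56400 m = 1.286e-03 mm/s.
R = 1.286e-03 × 3600 = 4.63 mm/hr.
Over 7.5 h: total = 4.63 × 7.5 = 34.725 ≈ 35 mm.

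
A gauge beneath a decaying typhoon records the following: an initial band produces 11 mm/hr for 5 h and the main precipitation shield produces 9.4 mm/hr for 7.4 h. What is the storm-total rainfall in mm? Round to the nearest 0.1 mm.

Total = Σ Rᵢ Δtᵢ = 11 × 5 + 9.4 × 7.4
      = 55 + 69.56 = 124.6 mm.

total ≈ 124.6 mm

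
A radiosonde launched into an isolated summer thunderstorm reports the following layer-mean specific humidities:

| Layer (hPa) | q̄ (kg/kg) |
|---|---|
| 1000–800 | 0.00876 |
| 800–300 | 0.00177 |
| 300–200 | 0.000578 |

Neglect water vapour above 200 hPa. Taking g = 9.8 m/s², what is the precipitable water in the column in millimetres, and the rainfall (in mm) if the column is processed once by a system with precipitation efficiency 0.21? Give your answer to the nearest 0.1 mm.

Precipitable water is the column-integrated vapour mass per unit area: PW = (1/g) Σ q̄ Δp, with q in kg/kg and Δp in Pa (1 kg/m² of water = 1 mm).
Layer 1000–800 hPa: Δp = 200 hPa = 20000 Pa, q̄ = 0.00876 kg/kg → 0.00876 × 20000 / 9.8 = 17.88 mm
Layer 800–300 hPa: Δp = 500 hPa = 50000 Pa, q̄ = 0.00177 kg/kg → 0.00177 × 50000 / 9.8 = 9.03 mm
Layer 300–200 hPa: Δp = 100 hPa = 10000 Pa, q̄ = 0.000578 kg/kg → 0.000578 × 10000 / 9.8 = 0.59 mm
PW = 17.88 + 9.03 + 0.59 = 27.50 ≈ 27.5 mm.
Rainfall = ε × PW = 0.21 × 27.5 = 5.8 mm.

PW ≈ 27.5 mm; rainfall ≈ 5.8 mm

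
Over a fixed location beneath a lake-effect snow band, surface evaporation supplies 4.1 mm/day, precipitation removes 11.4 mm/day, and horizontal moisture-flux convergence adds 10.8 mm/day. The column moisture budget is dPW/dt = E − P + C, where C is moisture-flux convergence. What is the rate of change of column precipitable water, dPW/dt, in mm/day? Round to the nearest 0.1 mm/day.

dPW/dt = E − P + C = 4.1 − 11.4 + (10.8) = 3.5 mm/day.

dPW/dt ≈ 3.5 mm/day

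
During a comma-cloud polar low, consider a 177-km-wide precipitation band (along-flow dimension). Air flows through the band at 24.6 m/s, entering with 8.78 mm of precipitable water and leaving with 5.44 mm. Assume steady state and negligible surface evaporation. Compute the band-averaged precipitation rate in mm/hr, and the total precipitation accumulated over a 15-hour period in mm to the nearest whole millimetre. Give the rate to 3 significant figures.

R ≈ 1.67 mm/hr; total ≈ 25 mm

Column moisture flux per unit crosswind length is F = V × PW.
Inflow: F_in = 24.6 × 8.78 = 215.988 mm·m/s
Outflow: F_out = 24.6 × 5.44 = 133.824 mm·m/s
Steady-state rate R = (F_in − F_out)/L = (215.988 − 133.824) / 177000 m = 4.642e-04 mm/s.
R = 4.642e-04 × 3600 = 1.67 mm/hr.
Over 15 h: total = 1.67 × 15 = 25.05 ≈ 25 mm.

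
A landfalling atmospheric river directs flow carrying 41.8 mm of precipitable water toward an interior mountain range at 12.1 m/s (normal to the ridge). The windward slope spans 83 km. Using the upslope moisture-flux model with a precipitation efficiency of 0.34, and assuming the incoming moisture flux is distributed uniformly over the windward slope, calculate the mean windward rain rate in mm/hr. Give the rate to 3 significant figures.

R ≈ 7.46 mm/hr

Incoming column moisture flux per unit ridge length: F = V × PW = 12.1 × 41.8 = 505.78 mm·m/s.
Spread over the 83 km slope with efficiency ε = 0.34: R = ε·F/W = 0.34 × 505.78 / 83000 m = 2.072e-03 mm/s.
R = 2.072e-03 × 3600 = 7.46 mm/hr.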